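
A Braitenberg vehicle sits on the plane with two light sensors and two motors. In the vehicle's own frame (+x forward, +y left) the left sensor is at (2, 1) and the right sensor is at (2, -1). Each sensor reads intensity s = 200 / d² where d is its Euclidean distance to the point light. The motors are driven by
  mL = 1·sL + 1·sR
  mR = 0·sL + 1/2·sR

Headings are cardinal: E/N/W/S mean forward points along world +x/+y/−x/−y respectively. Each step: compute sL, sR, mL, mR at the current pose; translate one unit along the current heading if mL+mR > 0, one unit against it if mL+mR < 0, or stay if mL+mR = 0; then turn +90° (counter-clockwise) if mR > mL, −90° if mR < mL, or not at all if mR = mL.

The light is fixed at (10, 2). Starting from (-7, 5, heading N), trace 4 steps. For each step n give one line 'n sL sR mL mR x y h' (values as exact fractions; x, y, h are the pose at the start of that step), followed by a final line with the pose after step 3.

n=0: pose=(-7,5,N); sL=200/349, sR=200/281; mL=126000/98069, mR=100/281; mL+mR=160900/98069 → advance +1; mR−mL=-91100/98069 → turn -1·90°
n=1: pose=(-7,6,E); sL=4/5, sR=100/117; mL=968/585, mR=50/117; mL+mR=406/195 → advance +1; mR−mL=-718/585 → turn -1·90°
n=2: pose=(-6,6,S); sL=200/229, sR=200/293; mL=104400/67097, mR=100/293; mL+mR=127300/67097 → advance +1; mR−mL=-81500/67097 → turn -1·90°
n=3: pose=(-6,5,W); sL=25/41, sR=10/17; mL=835/697, mR=5/17; mL+mR=1040/697 → advance +1; mR−mL=-630/697 → turn -1·90°

0 200/349 200/281 126000/98069 100/281 -7 5 N
1 4/5 100/117 968/585 50/117 -7 6 E
2 200/229 200/293 104400/67097 100/293 -6 6 S
3 25/41 10/17 835/697 5/17 -6 5 W
final -7 5 N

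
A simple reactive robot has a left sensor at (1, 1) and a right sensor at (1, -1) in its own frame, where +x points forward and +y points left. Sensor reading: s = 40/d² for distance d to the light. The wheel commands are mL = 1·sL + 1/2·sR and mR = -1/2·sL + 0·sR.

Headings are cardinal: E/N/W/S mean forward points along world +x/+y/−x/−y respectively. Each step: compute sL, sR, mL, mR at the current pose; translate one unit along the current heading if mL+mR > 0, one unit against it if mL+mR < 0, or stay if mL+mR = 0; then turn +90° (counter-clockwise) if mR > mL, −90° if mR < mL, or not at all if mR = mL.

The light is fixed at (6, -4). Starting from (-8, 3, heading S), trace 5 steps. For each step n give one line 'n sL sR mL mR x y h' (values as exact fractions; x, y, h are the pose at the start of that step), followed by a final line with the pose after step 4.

0 8/41 40/261 2908/10701 -4/41 -8 3 S
1 4/25 20/137 798/3425 -2/25 -8 2 W
2 8/61 8/49 636/2989 -4/61 -9 2 N
3 2/13 5/29 181/754 -1/13 -9 3 E
4 8/41 40/261 2908/10701 -4/41 -8 3 S
final -8 2 W

n=0: pose=(-8,3,S); sL=8/41, sR=40/261; mL=2908/10701, mR=-4/41; mL+mR=1864/10701 → advance +1; mR−mL=-3952/10701 → turn -1·90°
n=1: pose=(-8,2,W); sL=4/25, sR=20/137; mL=798/3425, mR=-2/25; mL+mR=524/3425 → advance +1; mR−mL=-1072/3425 → turn -1·90°
n=2: pose=(-9,2,N); sL=8/61, sR=8/49; mL=636/2989, mR=-4/61; mL+mR=440/2989 → advance +1; mR−mL=-832/2989 → turn -1·90°
n=3: pose=(-9,3,E); sL=2/13, sR=5/29; mL=181/754, mR=-1/13; mL+mR=123/754 → advance +1; mR−mL=-239/754 → turn -1·90°
n=4: pose=(-8,3,S); sL=8/41, sR=40/261; mL=2908/10701, mR=-4/41; mL+mR=1864/10701 → advance +1; mR−mL=-3952/10701 → turn -1·90°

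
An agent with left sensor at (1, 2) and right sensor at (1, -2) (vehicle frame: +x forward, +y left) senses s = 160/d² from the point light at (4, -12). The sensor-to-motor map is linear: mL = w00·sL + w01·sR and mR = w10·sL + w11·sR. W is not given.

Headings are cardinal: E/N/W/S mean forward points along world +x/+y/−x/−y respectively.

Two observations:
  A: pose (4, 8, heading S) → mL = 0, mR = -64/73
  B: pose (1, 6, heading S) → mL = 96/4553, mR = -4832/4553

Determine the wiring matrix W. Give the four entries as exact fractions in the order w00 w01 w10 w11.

obs A: pose=(4,8,S) → sL=32/73, sR=32/73, mL=0, mR=-64/73
obs B: pose=(1,6,S) → sL=16/29, sR=80/157, mL=96/4553, mR=-4832/4553
sensor matrix S = [[32/73, 32/73], [16/29, 80/157]]; det S = -6144/332369
solve [mL_A; mL_B] = S·[w00; w01] and [mR_A; mR_B] = S·[w10; w11]:
  w00 = 1/2, w01 = -1/2, w10 = -1, w11 = -1

1/2 -1/2 -1 -1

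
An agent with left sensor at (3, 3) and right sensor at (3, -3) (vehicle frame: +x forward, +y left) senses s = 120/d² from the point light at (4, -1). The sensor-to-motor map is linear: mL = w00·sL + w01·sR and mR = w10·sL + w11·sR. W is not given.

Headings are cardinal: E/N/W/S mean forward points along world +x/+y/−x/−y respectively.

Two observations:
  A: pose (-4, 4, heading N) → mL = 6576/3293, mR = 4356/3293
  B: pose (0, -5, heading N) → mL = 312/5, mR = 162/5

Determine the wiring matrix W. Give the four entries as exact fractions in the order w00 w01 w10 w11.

1 1 1 1/2

obs A: pose=(-4,4,N) → sL=24/37, sR=120/89, mL=6576/3293, mR=4356/3293
obs B: pose=(0,-5,N) → sL=12/5, sR=60, mL=312/5, mR=162/5
sensor matrix S = [[24/37, 120/89], [12/5, 60]]; det S = 117504/3293
solve [mL_A; mL_B] = S·[w00; w01] and [mR_A; mR_B] = S·[w10; w11]:
  w00 = 1, w01 = 1, w10 = 1, w11 = 1/2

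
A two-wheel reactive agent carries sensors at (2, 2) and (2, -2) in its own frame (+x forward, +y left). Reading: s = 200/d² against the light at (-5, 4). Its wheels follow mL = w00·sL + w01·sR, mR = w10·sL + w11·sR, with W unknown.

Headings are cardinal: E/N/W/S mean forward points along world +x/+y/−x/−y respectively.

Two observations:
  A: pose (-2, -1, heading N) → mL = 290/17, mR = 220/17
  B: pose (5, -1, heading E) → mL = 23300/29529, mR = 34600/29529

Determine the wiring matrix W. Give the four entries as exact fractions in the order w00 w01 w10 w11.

obs A: pose=(-2,-1,N) → sL=20, sR=100/17, mL=290/17, mR=220/17
obs B: pose=(5,-1,E) → sL=200/153, sR=200/193, mL=23300/29529, mR=34600/29529
sensor matrix S = [[20, 100/17], [200/153, 200/193]]; det S = 6544000/501993
solve [mL_A; mL_B] = S·[w00; w01] and [mR_A; mR_B] = S·[w10; w11]:
  w00 = 1, w01 = -1/2, w10 = 1/2, w11 = 1/2

1 -1/2 1/2 1/2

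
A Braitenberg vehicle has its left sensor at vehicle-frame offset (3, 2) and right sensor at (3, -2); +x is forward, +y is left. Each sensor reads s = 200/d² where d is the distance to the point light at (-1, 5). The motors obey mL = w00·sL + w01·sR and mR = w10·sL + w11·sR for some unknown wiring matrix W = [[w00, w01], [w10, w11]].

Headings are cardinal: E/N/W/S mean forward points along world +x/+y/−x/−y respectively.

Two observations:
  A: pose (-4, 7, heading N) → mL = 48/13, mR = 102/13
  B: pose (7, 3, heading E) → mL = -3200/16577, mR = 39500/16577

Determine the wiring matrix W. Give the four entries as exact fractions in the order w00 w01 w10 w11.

obs A: pose=(-4,7,N) → sL=4, sR=100/13, mL=48/13, mR=102/13
obs B: pose=(7,3,E) → sL=200/121, sR=200/137, mL=-3200/16577, mR=39500/16577
sensor matrix S = [[4, 100/13], [200/121, 200/137]]; det S = -1481600/215501
solve [mL_A; mL_B] = S·[w00; w01] and [mR_A; mR_B] = S·[w10; w11]:
  w00 = -1, w01 = 1, w10 = 1, w11 = 1/2

-1 1 1 1/2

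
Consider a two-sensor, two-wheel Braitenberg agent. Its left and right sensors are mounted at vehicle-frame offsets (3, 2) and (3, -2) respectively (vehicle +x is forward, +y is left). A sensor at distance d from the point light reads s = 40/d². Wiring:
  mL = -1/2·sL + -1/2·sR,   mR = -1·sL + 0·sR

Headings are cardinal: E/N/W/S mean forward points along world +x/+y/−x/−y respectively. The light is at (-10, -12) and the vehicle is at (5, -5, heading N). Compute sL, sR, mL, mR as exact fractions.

left sensor world pos  = (3, -2); dL² = 269
right sensor world pos = (7, -2); dR² = 389
sL = 40/269 = 40/269
sR = 40/389 = 40/389
mL = -1/2·sL + -1/2·sR = -13160/104641
mR = -1·sL + 0·sR = -40/269

40/269 40/389 -13160/104641 -40/269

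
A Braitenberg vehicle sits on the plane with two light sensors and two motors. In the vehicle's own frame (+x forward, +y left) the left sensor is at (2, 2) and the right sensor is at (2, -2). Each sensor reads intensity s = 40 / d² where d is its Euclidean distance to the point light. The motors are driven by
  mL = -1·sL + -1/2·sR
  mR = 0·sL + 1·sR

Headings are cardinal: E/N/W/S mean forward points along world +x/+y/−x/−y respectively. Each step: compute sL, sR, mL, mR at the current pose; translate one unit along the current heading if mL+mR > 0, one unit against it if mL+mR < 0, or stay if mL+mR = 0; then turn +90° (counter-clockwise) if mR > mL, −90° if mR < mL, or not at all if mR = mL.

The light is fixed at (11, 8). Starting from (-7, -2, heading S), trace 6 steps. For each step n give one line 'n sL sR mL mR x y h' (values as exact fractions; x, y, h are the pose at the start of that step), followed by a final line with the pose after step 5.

0 1/10 5/68 -93/680 5/68 -7 -2 S
1 8/61 40/377 -4236/22997 40/377 -7 -1 E
2 4/49 20/169 -1166/8281 20/169 -8 -1 N
3 8/117 8/101 -1276/11817 8/101 -8 -2 W
4 1/10 5/68 -93/680 5/68 -7 -2 S
5 8/61 40/377 -4236/22997 40/377 -7 -1 E
final -8 -1 N

n=0: pose=(-7,-2,S); sL=1/10, sR=5/68; mL=-93/680, mR=5/68; mL+mR=-43/680 → advance -1; mR−mL=143/680 → turn +1·90°
n=1: pose=(-7,-1,E); sL=8/61, sR=40/377; mL=-4236/22997, mR=40/377; mL+mR=-1796/22997 → advance -1; mR−mL=6676/22997 → turn +1·90°
n=2: pose=(-8,-1,N); sL=4/49, sR=20/169; mL=-1166/8281, mR=20/169; mL+mR=-186/8281 → advance -1; mR−mL=2146/8281 → turn +1·90°
n=3: pose=(-8,-2,W); sL=8/117, sR=8/101; mL=-1276/11817, mR=8/101; mL+mR=-340/11817 → advance -1; mR−mL=2212/11817 → turn +1·90°
n=4: pose=(-7,-2,S); sL=1/10, sR=5/68; mL=-93/680, mR=5/68; mL+mR=-43/680 → advance -1; mR−mL=143/680 → turn +1·90°
n=5: pose=(-7,-1,E); sL=8/61, sR=40/377; mL=-4236/22997, mR=40/377; mL+mR=-1796/22997 → advance -1; mR−mL=6676/22997 → turn +1·90°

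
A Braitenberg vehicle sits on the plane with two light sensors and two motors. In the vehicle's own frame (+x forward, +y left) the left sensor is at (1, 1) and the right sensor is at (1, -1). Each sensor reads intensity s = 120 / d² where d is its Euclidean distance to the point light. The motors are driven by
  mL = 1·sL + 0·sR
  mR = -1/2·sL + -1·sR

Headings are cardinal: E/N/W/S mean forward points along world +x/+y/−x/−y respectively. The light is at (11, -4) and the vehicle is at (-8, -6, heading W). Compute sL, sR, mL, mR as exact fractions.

left sensor world pos  = (-9, -7); dL² = 409
right sensor world pos = (-9, -5); dR² = 401
sL = 120/409 = 120/409
sR = 120/401 = 120/401
mL = 1·sL + 0·sR = 120/409
mR = -1/2·sL + -1·sR = -73140/164009

120/409 120/401 120/409 -73140/164009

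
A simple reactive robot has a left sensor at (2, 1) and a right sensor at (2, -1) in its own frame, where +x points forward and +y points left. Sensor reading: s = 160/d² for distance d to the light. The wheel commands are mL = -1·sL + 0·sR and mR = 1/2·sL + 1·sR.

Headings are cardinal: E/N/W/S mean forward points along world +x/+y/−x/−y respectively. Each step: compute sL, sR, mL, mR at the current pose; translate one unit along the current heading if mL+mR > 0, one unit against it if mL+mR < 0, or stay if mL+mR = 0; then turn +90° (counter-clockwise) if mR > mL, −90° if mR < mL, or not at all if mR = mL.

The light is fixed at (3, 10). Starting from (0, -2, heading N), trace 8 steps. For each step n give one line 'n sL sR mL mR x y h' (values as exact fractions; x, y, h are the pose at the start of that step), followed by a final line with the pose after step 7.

n=0: pose=(0,-2,N); sL=40/29, sR=20/13; mL=-40/29, mR=840/377; mL+mR=320/377 → advance +1; mR−mL=1360/377 → turn +1·90°
n=1: pose=(0,-1,W); sL=160/169, sR=32/25; mL=-160/169, mR=7408/4225; mL+mR=3408/4225 → advance +1; mR−mL=11408/4225 → turn +1·90°
n=2: pose=(-1,-1,S); sL=80/89, sR=80/97; mL=-80/89, mR=11000/8633; mL+mR=3240/8633 → advance +1; mR−mL=18760/8633 → turn +1·90°
n=3: pose=(-1,-2,E); sL=32/25, sR=160/173; mL=-32/25, mR=6768/4325; mL+mR=1232/4325 → advance +1; mR−mL=12304/4325 → turn +1·90°
n=4: pose=(0,-2,N); sL=40/29, sR=20/13; mL=-40/29, mR=840/377; mL+mR=320/377 → advance +1; mR−mL=1360/377 → turn +1·90°
n=5: pose=(0,-1,W); sL=160/169, sR=32/25; mL=-160/169, mR=7408/4225; mL+mR=3408/4225 → advance +1; mR−mL=11408/4225 → turn +1·90°
n=6: pose=(-1,-1,S); sL=80/89, sR=80/97; mL=-80/89, mR=11000/8633; mL+mR=3240/8633 → advance +1; mR−mL=18760/8633 → turn +1·90°
n=7: pose=(-1,-2,E); sL=32/25, sR=160/173; mL=-32/25, mR=6768/4325; mL+mR=1232/4325 → advance +1; mR−mL=12304/4325 → turn +1·90°

0 40/29 20/13 -40/29 840/377 0 -2 N
1 160/169 32/25 -160/169 7408/4225 0 -1 W
2 80/89 80/97 -80/89 11000/8633 -1 -1 S
3 32/25 160/173 -32/25 6768/4325 -1 -2 E
4 40/29 20/13 -40/29 840/377 0 -2 N
5 160/169 32/25 -160/169 7408/4225 0 -1 W
6 80/89 80/97 -80/89 11000/8633 -1 -1 S
7 32/25 160/173 -32/25 6768/4325 -1 -2 E
final 0 -2 N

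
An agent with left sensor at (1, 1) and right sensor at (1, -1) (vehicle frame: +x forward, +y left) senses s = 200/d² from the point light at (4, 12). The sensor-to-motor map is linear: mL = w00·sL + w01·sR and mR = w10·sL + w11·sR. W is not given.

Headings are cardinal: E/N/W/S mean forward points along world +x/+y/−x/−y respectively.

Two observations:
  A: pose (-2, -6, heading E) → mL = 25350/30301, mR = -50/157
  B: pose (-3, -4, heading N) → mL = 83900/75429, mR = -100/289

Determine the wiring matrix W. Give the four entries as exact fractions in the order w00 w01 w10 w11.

1/2 1 -1/2 0

obs A: pose=(-2,-6,E) → sL=100/157, sR=100/193, mL=25350/30301, mR=-50/157
obs B: pose=(-3,-4,N) → sL=200/289, sR=200/261, mL=83900/75429, mR=-100/289
sensor matrix S = [[100/157, 100/193], [200/289, 200/261]]; det S = 296000000/2285574129
solve [mL_A; mL_B] = S·[w00; w01] and [mR_A; mR_B] = S·[w10; w11]:
  w00 = 1/2, w01 = 1, w10 = -1/2, w11 = 0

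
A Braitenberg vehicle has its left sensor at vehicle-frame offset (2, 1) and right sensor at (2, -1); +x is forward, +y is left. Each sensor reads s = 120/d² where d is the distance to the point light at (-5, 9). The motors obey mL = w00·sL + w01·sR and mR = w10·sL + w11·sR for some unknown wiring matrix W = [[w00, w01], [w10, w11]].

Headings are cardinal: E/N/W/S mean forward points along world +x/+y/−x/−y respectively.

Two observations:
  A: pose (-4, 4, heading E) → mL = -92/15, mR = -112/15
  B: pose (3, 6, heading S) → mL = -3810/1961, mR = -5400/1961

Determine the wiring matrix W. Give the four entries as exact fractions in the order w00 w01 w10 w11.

-1 -1/2 -1 -1

obs A: pose=(-4,4,E) → sL=24/5, sR=8/3, mL=-92/15, mR=-112/15
obs B: pose=(3,6,S) → sL=60/53, sR=60/37, mL=-3810/1961, mR=-5400/1961
sensor matrix S = [[24/5, 8/3], [60/53, 60/37]]; det S = 9344/1961
solve [mL_A; mL_B] = S·[w00; w01] and [mR_A; mR_B] = S·[w10; w11]:
  w00 = -1, w01 = -1/2, w10 = -1, w11 = -1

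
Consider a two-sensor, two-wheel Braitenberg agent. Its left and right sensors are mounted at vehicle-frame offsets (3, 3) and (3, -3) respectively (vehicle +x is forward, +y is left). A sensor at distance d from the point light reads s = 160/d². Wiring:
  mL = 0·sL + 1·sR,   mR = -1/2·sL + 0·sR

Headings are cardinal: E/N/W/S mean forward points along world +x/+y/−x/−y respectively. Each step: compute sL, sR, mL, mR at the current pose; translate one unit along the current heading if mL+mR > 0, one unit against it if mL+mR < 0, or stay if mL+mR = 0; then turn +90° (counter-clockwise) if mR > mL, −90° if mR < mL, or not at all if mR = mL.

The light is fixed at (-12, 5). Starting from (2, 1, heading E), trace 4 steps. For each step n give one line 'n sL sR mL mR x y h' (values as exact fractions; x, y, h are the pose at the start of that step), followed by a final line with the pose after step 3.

n=0: pose=(2,1,E); sL=16/29, sR=80/169; mL=80/169, mR=-8/29; mL+mR=968/4901 → advance +1; mR−mL=-3672/4901 → turn -1·90°
n=1: pose=(3,1,S); sL=160/373, sR=160/193; mL=160/193, mR=-80/373; mL+mR=44240/71989 → advance +1; mR−mL=-75120/71989 → turn -1·90°
n=2: pose=(3,0,W); sL=10/13, sR=40/37; mL=40/37, mR=-5/13; mL+mR=335/481 → advance +1; mR−mL=-705/481 → turn -1·90°
n=3: pose=(2,0,N); sL=32/25, sR=160/293; mL=160/293, mR=-16/25; mL+mR=-688/7325 → advance -1; mR−mL=-8688/7325 → turn -1·90°

0 16/29 80/169 80/169 -8/29 2 1 E
1 160/373 160/193 160/193 -80/373 3 1 S
2 10/13 40/37 40/37 -5/13 3 0 W
3 32/25 160/293 160/293 -16/25 2 0 N
final 2 -1 E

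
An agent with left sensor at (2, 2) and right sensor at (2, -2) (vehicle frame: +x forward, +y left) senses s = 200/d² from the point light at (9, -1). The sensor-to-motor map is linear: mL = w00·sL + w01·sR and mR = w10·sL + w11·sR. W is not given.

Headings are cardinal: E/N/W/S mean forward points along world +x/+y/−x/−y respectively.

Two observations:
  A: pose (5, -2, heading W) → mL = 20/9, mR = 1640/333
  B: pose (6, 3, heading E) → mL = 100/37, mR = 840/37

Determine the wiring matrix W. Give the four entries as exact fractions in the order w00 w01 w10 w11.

obs A: pose=(5,-2,W) → sL=40/9, sR=200/37, mL=20/9, mR=1640/333
obs B: pose=(6,3,E) → sL=200/37, sR=40, mL=100/37, mR=840/37
sensor matrix S = [[40/9, 200/37], [200/37, 40]]; det S = 1830400/12321
solve [mL_A; mL_B] = S·[w00; w01] and [mR_A; mR_B] = S·[w10; w11]:
  w00 = 1/2, w01 = 0, w10 = 1/2, w11 = 1/2

1/2 0 1/2 1/2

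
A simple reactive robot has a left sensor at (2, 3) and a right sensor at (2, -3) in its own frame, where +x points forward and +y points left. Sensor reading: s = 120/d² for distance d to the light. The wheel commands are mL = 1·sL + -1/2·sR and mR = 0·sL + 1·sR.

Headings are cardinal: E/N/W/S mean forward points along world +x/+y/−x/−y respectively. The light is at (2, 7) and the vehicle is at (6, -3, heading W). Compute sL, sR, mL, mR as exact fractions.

left sensor world pos  = (4, -6); dL² = 173
right sensor world pos = (4, 0); dR² = 53
sL = 120/173 = 120/173
sR = 120/53 = 120/53
mL = 1·sL + -1/2·sR = -4020/9169
mR = 0·sL + 1·sR = 120/53

120/173 120/53 -4020/9169 120/53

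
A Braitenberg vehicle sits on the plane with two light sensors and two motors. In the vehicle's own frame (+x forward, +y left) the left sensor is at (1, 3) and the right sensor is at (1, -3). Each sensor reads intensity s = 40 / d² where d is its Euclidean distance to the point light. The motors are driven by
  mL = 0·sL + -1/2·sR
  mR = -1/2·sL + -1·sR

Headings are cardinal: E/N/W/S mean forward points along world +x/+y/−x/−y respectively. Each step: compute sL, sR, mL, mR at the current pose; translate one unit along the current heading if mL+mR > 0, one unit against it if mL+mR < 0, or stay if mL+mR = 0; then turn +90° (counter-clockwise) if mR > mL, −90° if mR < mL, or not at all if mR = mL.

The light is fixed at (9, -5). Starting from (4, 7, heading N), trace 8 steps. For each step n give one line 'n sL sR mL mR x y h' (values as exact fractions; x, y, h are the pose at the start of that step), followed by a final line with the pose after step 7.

0 40/233 40/173 -20/173 -12780/40309 4 7 N
1 10/53 1/2 -1/4 -63/106 4 6 E
2 40/109 40/181 -20/181 -7980/19729 3 6 S
3 4/13 20/137 -10/137 -534/1781 3 7 W
4 40/233 40/173 -20/173 -12780/40309 4 7 N
5 10/53 1/2 -1/4 -63/106 4 6 E
6 40/109 40/181 -20/181 -7980/19729 3 6 S
7 4/13 20/137 -10/137 -534/1781 3 7 W
final 4 7 N

n=0: pose=(4,7,N); sL=40/233, sR=40/173; mL=-20/173, mR=-12780/40309; mL+mR=-17440/40309 → advance -1; mR−mL=-8120/40309 → turn -1·90°
n=1: pose=(4,6,E); sL=10/53, sR=1/2; mL=-1/4, mR=-63/106; mL+mR=-179/212 → advance -1; mR−mL=-73/212 → turn -1·90°
n=2: pose=(3,6,S); sL=40/109, sR=40/181; mL=-20/181, mR=-7980/19729; mL+mR=-10160/19729 → advance -1; mR−mL=-5800/19729 → turn -1·90°
n=3: pose=(3,7,W); sL=4/13, sR=20/137; mL=-10/137, mR=-534/1781; mL+mR=-664/1781 → advance -1; mR−mL=-404/1781 → turn -1·90°
n=4: pose=(4,7,N); sL=40/233, sR=40/173; mL=-20/173, mR=-12780/40309; mL+mR=-17440/40309 → advance -1; mR−mL=-8120/40309 → turn -1·90°
n=5: pose=(4,6,E); sL=10/53, sR=1/2; mL=-1/4, mR=-63/106; mL+mR=-179/212 → advance -1; mR−mL=-73/212 → turn -1·90°
n=6: pose=(3,6,S); sL=40/109, sR=40/181; mL=-20/181, mR=-7980/19729; mL+mR=-10160/19729 → advance -1; mR−mL=-5800/19729 → turn -1·90°
n=7: pose=(3,7,W); sL=4/13, sR=20/137; mL=-10/137, mR=-534/1781; mL+mR=-664/1781 → advance -1; mR−mL=-404/1781 → turn -1·90°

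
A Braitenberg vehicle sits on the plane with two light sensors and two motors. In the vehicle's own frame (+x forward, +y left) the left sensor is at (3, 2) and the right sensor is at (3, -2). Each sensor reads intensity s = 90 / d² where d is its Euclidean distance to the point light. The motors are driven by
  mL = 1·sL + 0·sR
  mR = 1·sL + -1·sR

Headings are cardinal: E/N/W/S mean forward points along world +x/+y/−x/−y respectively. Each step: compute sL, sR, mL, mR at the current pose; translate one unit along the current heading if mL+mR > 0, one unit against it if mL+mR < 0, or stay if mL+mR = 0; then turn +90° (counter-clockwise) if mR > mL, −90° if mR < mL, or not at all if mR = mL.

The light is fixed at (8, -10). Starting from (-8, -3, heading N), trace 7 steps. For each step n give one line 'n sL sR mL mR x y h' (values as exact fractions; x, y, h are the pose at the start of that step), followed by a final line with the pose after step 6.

0 45/212 45/148 45/212 -180/1961 -8 -3 N
1 90/269 18/41 90/269 -1152/11029 -8 -2 E
2 45/97 45/157 45/97 2700/15229 -7 -2 S
3 90/349 2/9 90/349 112/3141 -7 -3 W
4 45/212 45/148 45/212 -180/1961 -8 -3 N
5 90/269 18/41 90/269 -1152/11029 -8 -2 E
6 45/97 45/157 45/97 2700/15229 -7 -2 S
final -7 -3 W

n=0: pose=(-8,-3,N); sL=45/212, sR=45/148; mL=45/212, mR=-180/1961; mL+mR=945/7844 → advance +1; mR−mL=-45/148 → turn -1·90°
n=1: pose=(-8,-2,E); sL=90/269, sR=18/41; mL=90/269, mR=-1152/11029; mL+mR=2538/11029 → advance +1; mR−mL=-18/41 → turn -1·90°
n=2: pose=(-7,-2,S); sL=45/97, sR=45/157; mL=45/97, mR=2700/15229; mL+mR=9765/15229 → advance +1; mR−mL=-45/157 → turn -1·90°
n=3: pose=(-7,-3,W); sL=90/349, sR=2/9; mL=90/349, mR=112/3141; mL+mR=922/3141 → advance +1; mR−mL=-2/9 → turn -1·90°
n=4: pose=(-8,-3,N); sL=45/212, sR=45/148; mL=45/212, mR=-180/1961; mL+mR=945/7844 → advance +1; mR−mL=-45/148 → turn -1·90°
n=5: pose=(-8,-2,E); sL=90/269, sR=18/41; mL=90/269, mR=-1152/11029; mL+mR=2538/11029 → advance +1; mR−mL=-18/41 → turn -1·90°
n=6: pose=(-7,-2,S); sL=45/97, sR=45/157; mL=45/97, mR=2700/15229; mL+mR=9765/15229 → advance +1; mR−mL=-45/157 → turn -1·90°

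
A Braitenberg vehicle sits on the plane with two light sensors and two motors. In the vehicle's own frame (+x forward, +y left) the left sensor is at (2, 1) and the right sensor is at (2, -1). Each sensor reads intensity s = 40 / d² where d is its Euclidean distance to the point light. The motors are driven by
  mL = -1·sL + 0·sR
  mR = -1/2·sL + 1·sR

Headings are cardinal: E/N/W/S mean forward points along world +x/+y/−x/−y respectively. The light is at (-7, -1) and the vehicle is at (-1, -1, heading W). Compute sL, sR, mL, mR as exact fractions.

40/17 40/17 -40/17 20/17

left sensor world pos  = (-3, -2); dL² = 17
right sensor world pos = (-3, 0); dR² = 17
sL = 40/17 = 40/17
sR = 40/17 = 40/17
mL = -1·sL + 0·sR = -40/17
mR = -1/2·sL + 1·sR = 20/17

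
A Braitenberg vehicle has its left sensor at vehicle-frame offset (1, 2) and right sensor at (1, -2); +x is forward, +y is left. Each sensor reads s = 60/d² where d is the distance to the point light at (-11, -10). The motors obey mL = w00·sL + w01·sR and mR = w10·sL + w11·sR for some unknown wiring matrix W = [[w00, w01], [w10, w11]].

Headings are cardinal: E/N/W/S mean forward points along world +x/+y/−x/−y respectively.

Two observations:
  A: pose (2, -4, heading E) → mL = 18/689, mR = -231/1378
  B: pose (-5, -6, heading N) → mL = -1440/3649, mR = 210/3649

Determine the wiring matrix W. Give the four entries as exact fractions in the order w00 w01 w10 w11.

-1/2 1/2 1/2 -1

obs A: pose=(2,-4,E) → sL=3/13, sR=15/53, mL=18/689, mR=-231/1378
obs B: pose=(-5,-6,N) → sL=60/41, sR=60/89, mL=-1440/3649, mR=210/3649
sensor matrix S = [[3/13, 15/53], [60/41, 60/89]]; det S = -650160/2514161
solve [mL_A; mL_B] = S·[w00; w01] and [mR_A; mR_B] = S·[w10; w11]:
  w00 = -1/2, w01 = 1/2, w10 = 1/2, w11 = -1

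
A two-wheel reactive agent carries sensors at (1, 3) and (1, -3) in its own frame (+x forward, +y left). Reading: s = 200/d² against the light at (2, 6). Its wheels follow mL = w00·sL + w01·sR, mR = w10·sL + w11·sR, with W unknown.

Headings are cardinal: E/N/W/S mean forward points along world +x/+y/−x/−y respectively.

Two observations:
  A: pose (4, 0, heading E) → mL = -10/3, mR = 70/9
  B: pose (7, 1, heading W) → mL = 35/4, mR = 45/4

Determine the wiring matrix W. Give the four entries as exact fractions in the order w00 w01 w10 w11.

obs A: pose=(4,0,E) → sL=100/9, sR=20/9, mL=-10/3, mR=70/9
obs B: pose=(7,1,W) → sL=5/2, sR=10, mL=35/4, mR=45/4
sensor matrix S = [[100/9, 20/9], [5/2, 10]]; det S = 950/9
solve [mL_A; mL_B] = S·[w00; w01] and [mR_A; mR_B] = S·[w10; w11]:
  w00 = -1/2, w01 = 1, w10 = 1/2, w11 = 1

-1/2 1 1/2 1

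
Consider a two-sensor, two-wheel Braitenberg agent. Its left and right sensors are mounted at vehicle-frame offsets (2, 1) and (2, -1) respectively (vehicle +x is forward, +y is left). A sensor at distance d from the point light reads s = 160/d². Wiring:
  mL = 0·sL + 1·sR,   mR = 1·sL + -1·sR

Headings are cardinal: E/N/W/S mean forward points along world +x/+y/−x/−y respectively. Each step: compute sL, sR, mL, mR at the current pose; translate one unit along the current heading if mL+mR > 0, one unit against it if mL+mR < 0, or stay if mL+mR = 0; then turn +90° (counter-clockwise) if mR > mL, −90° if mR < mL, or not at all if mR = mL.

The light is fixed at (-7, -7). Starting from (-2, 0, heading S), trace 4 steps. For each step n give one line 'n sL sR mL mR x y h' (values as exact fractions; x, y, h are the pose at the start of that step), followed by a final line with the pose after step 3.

0 160/61 160/41 160/41 -3200/2501 -2 0 S
1 80/17 80/29 80/29 960/493 -2 -1 W
2 160/73 160/89 160/89 2560/6497 -3 -1 N
3 8/5 20/9 20/9 -28/45 -3 0 E
final -2 0 S

n=0: pose=(-2,0,S); sL=160/61, sR=160/41; mL=160/41, mR=-3200/2501; mL+mR=160/61 → advance +1; mR−mL=-12960/2501 → turn -1·90°
n=1: pose=(-2,-1,W); sL=80/17, sR=80/29; mL=80/29, mR=960/493; mL+mR=80/17 → advance +1; mR−mL=-400/493 → turn -1·90°
n=2: pose=(-3,-1,N); sL=160/73, sR=160/89; mL=160/89, mR=2560/6497; mL+mR=160/73 → advance +1; mR−mL=-9120/6497 → turn -1·90°
n=3: pose=(-3,0,E); sL=8/5, sR=20/9; mL=20/9, mR=-28/45; mL+mR=8/5 → advance +1; mR−mL=-128/45 → turn -1·90°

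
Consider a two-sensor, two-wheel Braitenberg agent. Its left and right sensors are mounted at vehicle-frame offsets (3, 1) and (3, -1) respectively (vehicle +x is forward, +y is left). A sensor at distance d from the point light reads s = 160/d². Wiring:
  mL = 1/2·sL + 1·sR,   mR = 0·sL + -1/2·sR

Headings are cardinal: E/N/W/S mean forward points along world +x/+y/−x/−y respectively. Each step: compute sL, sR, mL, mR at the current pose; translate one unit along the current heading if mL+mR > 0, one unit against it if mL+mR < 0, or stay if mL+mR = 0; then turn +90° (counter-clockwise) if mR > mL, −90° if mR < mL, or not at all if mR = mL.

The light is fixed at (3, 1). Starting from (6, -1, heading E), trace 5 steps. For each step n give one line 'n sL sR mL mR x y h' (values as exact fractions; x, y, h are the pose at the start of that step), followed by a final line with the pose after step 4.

n=0: pose=(6,-1,E); sL=160/37, sR=32/9; mL=1904/333, mR=-16/9; mL+mR=1312/333 → advance +1; mR−mL=-832/111 → turn -1·90°
n=1: pose=(7,-1,S); sL=16/5, sR=80/17; mL=536/85, mR=-40/17; mL+mR=336/85 → advance +1; mR−mL=-736/85 → turn -1·90°
n=2: pose=(7,-2,W); sL=160/17, sR=32; mL=624/17, mR=-16; mL+mR=352/17 → advance +1; mR−mL=-896/17 → turn -1·90°
n=3: pose=(6,-2,N); sL=40, sR=10; mL=30, mR=-5; mL+mR=25 → advance +1; mR−mL=-35 → turn -1·90°
n=4: pose=(6,-1,E); sL=160/37, sR=32/9; mL=1904/333, mR=-16/9; mL+mR=1312/333 → advance +1; mR−mL=-832/111 → turn -1·90°

0 160/37 32/9 1904/333 -16/9 6 -1 E
1 16/5 80/17 536/85 -40/17 7 -1 S
2 160/17 32 624/17 -16 7 -2 W
3 40 10 30 -5 6 -2 N
4 160/37 32/9 1904/333 -16/9 6 -1 E
final 7 -1 S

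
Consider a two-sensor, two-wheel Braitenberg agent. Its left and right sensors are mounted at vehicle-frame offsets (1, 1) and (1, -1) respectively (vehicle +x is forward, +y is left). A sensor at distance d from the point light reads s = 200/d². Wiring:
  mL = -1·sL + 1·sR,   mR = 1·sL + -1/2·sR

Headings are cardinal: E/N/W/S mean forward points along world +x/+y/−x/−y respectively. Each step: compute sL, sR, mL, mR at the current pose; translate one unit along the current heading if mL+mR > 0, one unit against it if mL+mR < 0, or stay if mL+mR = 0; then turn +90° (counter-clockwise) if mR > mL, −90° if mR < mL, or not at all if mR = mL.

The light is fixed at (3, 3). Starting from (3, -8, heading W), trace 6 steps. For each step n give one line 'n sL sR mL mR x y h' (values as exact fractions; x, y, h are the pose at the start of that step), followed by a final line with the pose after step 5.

0 40/29 200/101 1760/2929 1140/2929 3 -8 W
1 25/13 2 1/13 12/13 2 -8 N
2 8/5 40/17 64/85 36/85 2 -7 W
3 20/9 100/41 80/369 370/369 1 -7 N
4 200/109 200/73 7200/7957 3700/7957 1 -6 W
5 5/2 50/17 15/34 35/34 0 -6 N
final 0 -5 W

n=0: pose=(3,-8,W); sL=40/29, sR=200/101; mL=1760/2929, mR=1140/2929; mL+mR=100/101 → advance +1; mR−mL=-620/2929 → turn -1·90°
n=1: pose=(2,-8,N); sL=25/13, sR=2; mL=1/13, mR=12/13; mL+mR=1 → advance +1; mR−mL=11/13 → turn +1·90°
n=2: pose=(2,-7,W); sL=8/5, sR=40/17; mL=64/85, mR=36/85; mL+mR=20/17 → advance +1; mR−mL=-28/85 → turn -1·90°
n=3: pose=(1,-7,N); sL=20/9, sR=100/41; mL=80/369, mR=370/369; mL+mR=50/41 → advance +1; mR−mL=290/369 → turn +1·90°
n=4: pose=(1,-6,W); sL=200/109, sR=200/73; mL=7200/7957, mR=3700/7957; mL+mR=100/73 → advance +1; mR−mL=-3500/7957 → turn -1·90°
n=5: pose=(0,-6,N); sL=5/2, sR=50/17; mL=15/34, mR=35/34; mL+mR=25/17 → advance +1; mR−mL=10/17 → turn +1·90°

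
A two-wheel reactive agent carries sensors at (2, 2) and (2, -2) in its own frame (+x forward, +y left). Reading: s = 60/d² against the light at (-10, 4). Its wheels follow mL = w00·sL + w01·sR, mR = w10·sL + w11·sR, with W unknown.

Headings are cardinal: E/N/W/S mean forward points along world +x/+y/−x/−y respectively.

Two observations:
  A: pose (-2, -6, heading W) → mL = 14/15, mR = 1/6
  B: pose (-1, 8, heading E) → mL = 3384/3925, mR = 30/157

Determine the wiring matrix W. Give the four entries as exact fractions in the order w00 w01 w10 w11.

obs A: pose=(-2,-6,W) → sL=1/3, sR=3/5, mL=14/15, mR=1/6
obs B: pose=(-1,8,E) → sL=60/157, sR=12/25, mL=3384/3925, mR=30/157
sensor matrix S = [[1/3, 3/5], [60/157, 12/25]]; det S = -272/3925
solve [mL_A; mL_B] = S·[w00; w01] and [mR_A; mR_B] = S·[w10; w11]:
  w00 = 1, w01 = 1, w10 = 1/2, w11 = 0

1 1 1/2 0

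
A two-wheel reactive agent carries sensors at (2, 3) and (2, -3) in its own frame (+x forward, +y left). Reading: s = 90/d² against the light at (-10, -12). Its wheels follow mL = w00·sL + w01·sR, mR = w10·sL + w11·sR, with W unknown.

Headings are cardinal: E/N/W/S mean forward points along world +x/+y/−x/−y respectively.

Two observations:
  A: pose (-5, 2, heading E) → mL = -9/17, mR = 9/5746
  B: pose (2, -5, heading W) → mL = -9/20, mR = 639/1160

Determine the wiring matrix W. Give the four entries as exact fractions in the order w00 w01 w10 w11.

obs A: pose=(-5,2,E) → sL=45/169, sR=9/17, mL=-9/17, mR=9/5746
obs B: pose=(2,-5,W) → sL=45/58, sR=9/20, mL=-9/20, mR=639/1160
sensor matrix S = [[45/169, 9/17], [45/58, 9/20]]; det S = -96957/333268
solve [mL_A; mL_B] = S·[w00; w01] and [mR_A; mR_B] = S·[w10; w11]:
  w00 = 0, w01 = -1, w10 = 1, w11 = -1/2

0 -1 1 -1/2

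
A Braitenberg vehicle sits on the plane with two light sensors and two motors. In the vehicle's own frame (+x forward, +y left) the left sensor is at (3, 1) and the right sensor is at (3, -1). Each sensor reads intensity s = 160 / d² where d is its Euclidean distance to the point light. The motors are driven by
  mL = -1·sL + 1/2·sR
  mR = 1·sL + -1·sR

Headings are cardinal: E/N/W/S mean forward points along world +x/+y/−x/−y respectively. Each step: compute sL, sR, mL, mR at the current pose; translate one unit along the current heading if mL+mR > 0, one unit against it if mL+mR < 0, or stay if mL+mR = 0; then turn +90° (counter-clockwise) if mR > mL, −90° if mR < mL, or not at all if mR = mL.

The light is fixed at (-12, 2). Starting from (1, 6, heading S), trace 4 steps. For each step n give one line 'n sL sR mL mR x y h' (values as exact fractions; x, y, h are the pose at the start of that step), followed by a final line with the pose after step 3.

n=0: pose=(1,6,S); sL=160/197, sR=32/29; mL=-1488/5713, mR=-1664/5713; mL+mR=-16/29 → advance -1; mR−mL=-176/5713 → turn -1·90°
n=1: pose=(1,7,W); sL=40/29, sR=20/17; mL=-390/493, mR=100/493; mL+mR=-10/17 → advance -1; mR−mL=490/493 → turn +1·90°
n=2: pose=(2,7,S); sL=160/229, sR=160/173; mL=-9360/39617, mR=-8960/39617; mL+mR=-80/173 → advance -1; mR−mL=400/39617 → turn +1·90°
n=3: pose=(2,8,E); sL=80/169, sR=80/157; mL=-5800/26533, mR=-960/26533; mL+mR=-40/157 → advance -1; mR−mL=4840/26533 → turn +1·90°

0 160/197 32/29 -1488/5713 -1664/5713 1 6 S
1 40/29 20/17 -390/493 100/493 1 7 W
2 160/229 160/173 -9360/39617 -8960/39617 2 7 S
3 80/169 80/157 -5800/26533 -960/26533 2 8 E
final 1 8 N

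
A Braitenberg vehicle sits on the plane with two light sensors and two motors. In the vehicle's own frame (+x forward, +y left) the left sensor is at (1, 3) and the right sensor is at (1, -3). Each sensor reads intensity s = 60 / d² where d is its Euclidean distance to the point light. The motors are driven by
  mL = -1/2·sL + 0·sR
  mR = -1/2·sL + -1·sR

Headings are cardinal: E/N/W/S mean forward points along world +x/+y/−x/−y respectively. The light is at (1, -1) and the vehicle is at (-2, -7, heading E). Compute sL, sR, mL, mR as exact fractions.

60/13 12/17 -30/13 -666/221

left sensor world pos  = (-1, -4); dL² = 13
right sensor world pos = (-1, -10); dR² = 85
sL = 60/13 = 60/13
sR = 60/85 = 12/17
mL = -1/2·sL + 0·sR = -30/13
mR = -1/2·sL + -1·sR = -666/221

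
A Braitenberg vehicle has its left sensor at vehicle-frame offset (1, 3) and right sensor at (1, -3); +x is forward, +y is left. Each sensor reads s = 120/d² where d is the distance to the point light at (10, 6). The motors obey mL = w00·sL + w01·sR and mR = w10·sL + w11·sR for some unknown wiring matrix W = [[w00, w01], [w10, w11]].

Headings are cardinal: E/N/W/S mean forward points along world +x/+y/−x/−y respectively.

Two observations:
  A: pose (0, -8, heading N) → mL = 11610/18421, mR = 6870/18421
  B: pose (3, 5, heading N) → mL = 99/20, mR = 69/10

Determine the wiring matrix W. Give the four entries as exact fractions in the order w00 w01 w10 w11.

1 1/2 -1/2 1

obs A: pose=(0,-8,N) → sL=60/169, sR=60/109, mL=11610/18421, mR=6870/18421
obs B: pose=(3,5,N) → sL=6/5, sR=15/2, mL=99/20, mR=69/10
sensor matrix S = [[60/169, 60/109], [6/5, 15/2]]; det S = 36882/18421
solve [mL_A; mL_B] = S·[w00; w01] and [mR_A; mR_B] = S·[w10; w11]:
  w00 = 1, w01 = 1/2, w10 = -1/2, w11 = 1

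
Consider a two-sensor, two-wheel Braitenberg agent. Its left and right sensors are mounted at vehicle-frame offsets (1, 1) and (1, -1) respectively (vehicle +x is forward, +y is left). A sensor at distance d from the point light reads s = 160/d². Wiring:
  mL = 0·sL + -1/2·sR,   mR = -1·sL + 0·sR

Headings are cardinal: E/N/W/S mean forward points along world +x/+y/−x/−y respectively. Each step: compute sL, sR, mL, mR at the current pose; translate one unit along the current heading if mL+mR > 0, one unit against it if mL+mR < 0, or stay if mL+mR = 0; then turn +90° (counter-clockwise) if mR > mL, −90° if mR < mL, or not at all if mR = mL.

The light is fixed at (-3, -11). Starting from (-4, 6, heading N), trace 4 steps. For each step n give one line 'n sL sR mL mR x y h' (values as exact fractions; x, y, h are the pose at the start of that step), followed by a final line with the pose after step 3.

n=0: pose=(-4,6,N); sL=20/41, sR=40/81; mL=-20/81, mR=-20/41; mL+mR=-2440/3321 → advance -1; mR−mL=-800/3321 → turn -1·90°
n=1: pose=(-4,5,E); sL=160/289, sR=32/45; mL=-16/45, mR=-160/289; mL+mR=-11824/13005 → advance -1; mR−mL=-2576/13005 → turn -1·90°
n=2: pose=(-5,5,S); sL=80/113, sR=80/117; mL=-40/117, mR=-80/113; mL+mR=-13880/13221 → advance -1; mR−mL=-4840/13221 → turn -1·90°
n=3: pose=(-5,6,W); sL=32/53, sR=160/333; mL=-80/333, mR=-32/53; mL+mR=-14896/17649 → advance -1; mR−mL=-6416/17649 → turn -1·90°

0 20/41 40/81 -20/81 -20/41 -4 6 N
1 160/289 32/45 -16/45 -160/289 -4 5 E
2 80/113 80/117 -40/117 -80/113 -5 5 S
3 32/53 160/333 -80/333 -32/53 -5 6 W
final -4 6 N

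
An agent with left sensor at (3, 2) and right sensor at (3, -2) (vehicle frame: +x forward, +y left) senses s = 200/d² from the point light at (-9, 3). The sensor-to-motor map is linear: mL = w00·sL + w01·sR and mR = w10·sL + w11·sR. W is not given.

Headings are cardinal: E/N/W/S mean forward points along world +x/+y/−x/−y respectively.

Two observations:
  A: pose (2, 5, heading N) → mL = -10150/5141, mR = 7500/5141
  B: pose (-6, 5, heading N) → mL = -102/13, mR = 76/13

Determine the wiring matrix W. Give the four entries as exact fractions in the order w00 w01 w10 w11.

obs A: pose=(2,5,N) → sL=100/53, sR=100/97, mL=-10150/5141, mR=7500/5141
obs B: pose=(-6,5,N) → sL=100/13, sR=4, mL=-102/13, mR=76/13
sensor matrix S = [[100/53, 100/97], [100/13, 4]]; det S = -25600/66833
solve [mL_A; mL_B] = S·[w00; w01] and [mR_A; mR_B] = S·[w10; w11]:
  w00 = -1/2, w01 = -1, w10 = 1/2, w11 = 1/2

-1/2 -1 1/2 1/2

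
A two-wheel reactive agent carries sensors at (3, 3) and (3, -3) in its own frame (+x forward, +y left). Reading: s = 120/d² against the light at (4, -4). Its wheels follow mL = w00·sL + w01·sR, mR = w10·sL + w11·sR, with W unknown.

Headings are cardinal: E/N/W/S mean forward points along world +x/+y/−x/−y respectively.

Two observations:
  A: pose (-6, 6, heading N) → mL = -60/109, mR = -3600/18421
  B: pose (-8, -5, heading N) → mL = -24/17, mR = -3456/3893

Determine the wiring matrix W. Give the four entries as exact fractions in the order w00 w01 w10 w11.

obs A: pose=(-6,6,N) → sL=60/169, sR=60/109, mL=-60/109, mR=-3600/18421
obs B: pose=(-8,-5,N) → sL=120/229, sR=24/17, mL=-24/17, mR=-3456/3893
sensor matrix S = [[60/169, 60/109], [120/229, 24/17]]; det S = 15258240/71712953
solve [mL_A; mL_B] = S·[w00; w01] and [mR_A; mR_B] = S·[w10; w11]:
  w00 = 0, w01 = -1, w10 = 1, w11 = -1

0 -1 1 -1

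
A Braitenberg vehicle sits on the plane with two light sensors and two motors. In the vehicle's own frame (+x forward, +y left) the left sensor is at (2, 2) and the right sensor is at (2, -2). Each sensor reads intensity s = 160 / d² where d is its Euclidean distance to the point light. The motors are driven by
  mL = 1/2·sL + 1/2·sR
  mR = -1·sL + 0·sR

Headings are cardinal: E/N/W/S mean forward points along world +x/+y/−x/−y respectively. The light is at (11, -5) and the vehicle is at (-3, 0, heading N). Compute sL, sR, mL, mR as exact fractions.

32/61 160/193 7968/11773 -32/61

left sensor world pos  = (-5, 2); dL² = 305
right sensor world pos = (-1, 2); dR² = 193
sL = 160/305 = 32/61
sR = 160/193 = 160/193
mL = 1/2·sL + 1/2·sR = 7968/11773
mR = -1·sL + 0·sR = -32/61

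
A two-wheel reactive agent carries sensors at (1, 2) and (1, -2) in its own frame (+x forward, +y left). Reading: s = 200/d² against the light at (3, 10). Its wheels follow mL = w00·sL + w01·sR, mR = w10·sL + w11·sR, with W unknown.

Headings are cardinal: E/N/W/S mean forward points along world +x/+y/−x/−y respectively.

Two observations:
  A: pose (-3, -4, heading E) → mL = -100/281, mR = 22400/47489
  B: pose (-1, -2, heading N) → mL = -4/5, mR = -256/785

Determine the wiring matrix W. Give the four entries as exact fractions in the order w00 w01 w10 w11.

0 -1/2 1 -1

obs A: pose=(-3,-4,E) → sL=200/169, sR=200/281, mL=-100/281, mR=22400/47489
obs B: pose=(-1,-2,N) → sL=200/157, sR=8/5, mL=-4/5, mR=-256/785
sensor matrix S = [[200/169, 200/281], [200/157, 8/5]]; det S = 7357440/7455773
solve [mL_A; mL_B] = S·[w00; w01] and [mR_A; mR_B] = S·[w10; w11]:
  w00 = 0, w01 = -1/2, w10 = 1, w11 = -1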